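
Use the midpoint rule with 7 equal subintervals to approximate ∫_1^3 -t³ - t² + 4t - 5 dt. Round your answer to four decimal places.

Δt = (3 − 1)/7 = 2/7.
Midpoints: 8/7, 10/7, 12/7, 2, 16/7, 18/7, 20/7.
f(8/7) = -1107/343, f(10/7) = -1455/343, f(12/7) = -2099/343, f(2) = -9, f(16/7) = -4467/343, f(18/7) = -6287/343, f(20/7) = -8595/343.
Sum = Δt · [f(8/7) + f(10/7) + f(12/7) + ...].
Sum ≈ -22.5714.

-22.5714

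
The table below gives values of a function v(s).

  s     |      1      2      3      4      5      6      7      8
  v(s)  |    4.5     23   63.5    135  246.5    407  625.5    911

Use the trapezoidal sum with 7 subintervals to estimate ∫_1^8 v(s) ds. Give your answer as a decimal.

Δs = 1.
T_7 = (1/2)·[4.5 + 2·23 + 2·63.5 + 2·135 + 2·246.5 + 2·407 + 2·625.5 + 911] = 1958.25.

1958.25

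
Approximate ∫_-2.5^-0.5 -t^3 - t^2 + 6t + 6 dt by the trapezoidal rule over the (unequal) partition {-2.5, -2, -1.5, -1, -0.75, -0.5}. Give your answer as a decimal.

-1.14453125

Subinterval widths: 0.5, 0.5, 0.5, 0.25, 0.25.
f(-2.5) = 0.375, f(-2) = -2, f(-1.5) = -1.875, f(-1) = 0, f(-0.75) = 1.359375, f(-0.5) = 2.875.
On each subinterval the trapezoid contributes (Δt_i/2)·[f(t_{i-1}) + f(t_i)].
Sum = -1.14453125.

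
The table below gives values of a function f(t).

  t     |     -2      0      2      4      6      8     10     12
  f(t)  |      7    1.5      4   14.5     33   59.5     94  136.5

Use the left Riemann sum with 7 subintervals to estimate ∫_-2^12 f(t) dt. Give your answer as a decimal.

427

Δt = 2.
Sum = 2·[7 + 1.5 + 4 + 14.5 + 33 + 59.5 + 94] = 427.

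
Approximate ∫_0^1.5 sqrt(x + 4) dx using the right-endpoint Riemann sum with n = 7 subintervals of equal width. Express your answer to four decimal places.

3.3026

Δx = (1.5 − 0)/7 = 3/14.
Right endpoints: 3/14, 3/7, 9/14, 6/7, 15/14, 9/7, 1.5.
f(3/14) ≈ 2.0529, f(3/7) ≈ 2.1044, f(9/14) ≈ 2.1547, f(6/7) ≈ 2.2039, f(15/14) ≈ 2.2520, f(9/7) ≈ 2.2991, f(1.5) ≈ 2.3452.
Sum = Δx · [f(3/14) + f(3/7) + f(9/14) + ...].
Sum ≈ 3.3026.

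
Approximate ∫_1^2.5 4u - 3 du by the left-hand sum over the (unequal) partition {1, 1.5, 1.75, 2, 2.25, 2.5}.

Subinterval widths: 0.5, 0.25, 0.25, 0.25, 0.25.
Left endpoints: 1, 1.5, 1.75, 2, 2.25.
f(1) = 1, f(1.5) = 3, f(1.75) = 4, f(2) = 5, f(2.25) = 6.
Sum = Σ Δu_i · f(u_i).
Sum = 5.

5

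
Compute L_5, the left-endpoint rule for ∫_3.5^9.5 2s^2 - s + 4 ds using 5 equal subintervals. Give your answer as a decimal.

440.88

Δs = (9.5 − 3.5)/5 = 1.2.
Left endpoints: 3.5, 4.7, 5.9, 7.1, 8.3.
f(3.5) = 25, f(4.7) = 43.48, f(5.9) = 67.72, f(7.1) = 97.72, f(8.3) = 133.48.
Sum = Δs · [f(3.5) + f(4.7) + f(5.9) + f(7.1) + f(8.3)].
Sum = 440.88.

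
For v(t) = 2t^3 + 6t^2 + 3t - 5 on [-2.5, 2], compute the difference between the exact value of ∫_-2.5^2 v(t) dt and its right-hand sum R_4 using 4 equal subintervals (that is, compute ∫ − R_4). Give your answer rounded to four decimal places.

-30.8496

Exact integral: ∫_-2.5^2 v(t) dt = 9.84375.
R_4 ≈ 40.693359.
Error ≈ 9.84375 − 40.693359 ≈ -30.8496.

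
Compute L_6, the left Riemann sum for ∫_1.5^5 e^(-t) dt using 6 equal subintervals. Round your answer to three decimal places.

0.286

Δt = (5 − 1.5)/6 = 7/12.
Left endpoints: 1.5, 25/12, 8/3, 3.25, 23/6, 53/12.
f(1.5) ≈ 0.223, f(25/12) ≈ 0.125, f(8/3) ≈ 0.069, f(3.25) ≈ 0.039, f(23/6) ≈ 0.022, f(53/12) ≈ 0.012.
Sum = Δt · [f(1.5) + f(25/12) + f(8/3) + ...].
Sum ≈ 0.286.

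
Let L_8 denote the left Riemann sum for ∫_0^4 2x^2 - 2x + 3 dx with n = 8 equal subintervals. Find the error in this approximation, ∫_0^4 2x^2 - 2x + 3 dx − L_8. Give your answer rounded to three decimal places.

5.667

Exact integral: ∫_0^4 f(x) dx ≈ 38.66667.
L_8 = 33.
Error ≈ 38.66667 − 33 ≈ 5.667.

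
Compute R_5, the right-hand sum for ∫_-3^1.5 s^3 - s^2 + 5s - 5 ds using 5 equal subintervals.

Δs = (1.5 − (-3))/5 = 0.9.
Right endpoints: -2.1, -1.2, -0.3, 0.6, 1.5.
f(-2.1) = -29.171, f(-1.2) = -14.168, f(-0.3) = -6.617, f(0.6) = -2.144, f(1.5) = 3.625.
Sum = Δs · [f(-2.1) + f(-1.2) + f(-0.3) + f(0.6) + f(1.5)].
Sum = -43.6275.

-43.6275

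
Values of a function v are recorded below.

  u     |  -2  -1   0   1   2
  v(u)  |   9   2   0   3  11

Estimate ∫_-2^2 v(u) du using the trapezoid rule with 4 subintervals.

Δu = 1.
T_4 = (1/2)·[9 + 2·2 + 2·0 + 2·3 + 11] = 15.

15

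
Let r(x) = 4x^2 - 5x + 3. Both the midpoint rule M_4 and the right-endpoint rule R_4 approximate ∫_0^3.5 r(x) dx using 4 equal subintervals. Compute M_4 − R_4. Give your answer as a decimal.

-16.4609375

M_4 = 36.1484375.
R_4 = 52.609375.
M_4 − R_4 = -16.4609375.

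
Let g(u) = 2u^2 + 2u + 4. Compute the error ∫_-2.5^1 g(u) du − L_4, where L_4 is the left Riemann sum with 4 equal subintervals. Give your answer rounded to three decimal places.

-2.424

Exact integral: ∫_-2.5^1 g(u) du ≈ 19.83333.
L_4 = 22.2578125.
Error ≈ 19.83333 − 22.2578125 ≈ -2.424.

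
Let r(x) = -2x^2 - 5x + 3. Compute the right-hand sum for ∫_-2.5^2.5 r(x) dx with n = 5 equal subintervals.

-20

Δx = (2.5 − (-2.5))/5 = 1.
Right endpoints: -1.5, -0.5, 0.5, 1.5, 2.5.
r(-1.5) = 6, r(-0.5) = 5, r(0.5) = 0, r(1.5) = -9, r(2.5) = -22.
Sum = Δx · [r(-1.5) + r(-0.5) + r(0.5) + r(1.5) + r(2.5)].
Sum = -20.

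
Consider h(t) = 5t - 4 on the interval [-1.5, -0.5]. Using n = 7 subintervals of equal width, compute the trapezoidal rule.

-9

Δt = (-0.5 − (-1.5))/7 = 1/7.
h(-1.5) = -11.5, h(-19/14) = -151/14, h(-17/14) = -141/14, h(-15/14) = -131/14, h(-13/14) = -121/14, h(-11/14) = -111/14, h(-9/14) = -101/14, h(-0.5) = -6.5.
T_7 = (Δt/2)·[h(t_0) + 2h(t_1) + ... + 2h(t_{6}) + h(t_7)].
Sum = -9.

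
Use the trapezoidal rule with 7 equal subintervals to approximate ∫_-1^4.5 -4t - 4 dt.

-60.5

Δt = (4.5 − (-1))/7 = 11/14.
f(-1) = 0, f(-3/14) = -22/7, f(4/7) = -44/7, f(19/14) = -66/7, f(15/7) = -88/7, f(41/14) = -110/7, f(26/7) = -132/7, f(4.5) = -22.
T_7 = (Δt/2)·[f(t_0) + 2f(t_1) + ... + 2f(t_{6}) + f(t_7)].
Sum = -60.5.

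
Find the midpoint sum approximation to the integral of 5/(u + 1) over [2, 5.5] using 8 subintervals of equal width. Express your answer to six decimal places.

Δu = (5.5 − 2)/8 = 0.4375.
Midpoints: 2.21875, 2.65625, 3.09375, 3.53125, 3.96875, 4.40625, 4.84375, 5.28125.
f(2.21875) = 160/103, f(2.65625) = 160/117, f(3.09375) = 160/131, f(3.53125) = 32/29, f(3.96875) = 160/159, f(4.40625) = 160/173, f(4.84375) = 160/187, f(5.28125) = 160/201.
Sum = Δu · [f(2.21875) + f(2.65625) + f(3.09375) + ...].
Sum ≈ 3.862478.

3.862478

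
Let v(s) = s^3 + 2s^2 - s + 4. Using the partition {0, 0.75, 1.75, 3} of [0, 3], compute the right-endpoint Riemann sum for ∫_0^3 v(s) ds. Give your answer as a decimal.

74.83203125

Subinterval widths: 0.75, 1, 1.25.
Right endpoints: 0.75, 1.75, 3.
v(0.75) = 4.796875, v(1.75) = 13.734375, v(3) = 46.
Sum = Σ Δs_i · v(s_i).
Sum = 74.83203125.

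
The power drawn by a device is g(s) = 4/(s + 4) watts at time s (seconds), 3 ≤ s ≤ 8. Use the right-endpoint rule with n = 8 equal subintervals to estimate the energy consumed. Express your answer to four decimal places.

Δs = (8 − 3)/8 = 0.625.
Right endpoints: 3.625, 4.25, 4.875, 5.5, 6.125, 6.75, 7.375, 8.
g(3.625) = 32/61, g(4.25) = 16/33, g(4.875) = 32/71, g(5.5) = 8/19, g(6.125) = 32/81, g(6.75) = 16/43, g(7.375) = 32/91, g(8) = 1/3.
Sum = Δs · [g(3.625) + g(4.25) + g(4.875) + ...].
Sum ≈ 2.0833.

2.0833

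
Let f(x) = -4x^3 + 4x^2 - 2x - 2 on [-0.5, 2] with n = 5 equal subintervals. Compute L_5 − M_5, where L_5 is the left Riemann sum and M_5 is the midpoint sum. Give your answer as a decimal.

L_5 = -8.75.
M_5 = -13.59375.
L_5 − M_5 = 4.84375.

4.84375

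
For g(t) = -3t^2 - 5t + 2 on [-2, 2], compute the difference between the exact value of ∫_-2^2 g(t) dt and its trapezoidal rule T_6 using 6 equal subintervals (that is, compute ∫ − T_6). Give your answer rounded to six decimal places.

Exact integral: ∫_-2^2 g(t) dt = -8.
T_6 ≈ -8.88888889.
Error ≈ -8 − (-8.88888889) ≈ 0.888889.

0.888889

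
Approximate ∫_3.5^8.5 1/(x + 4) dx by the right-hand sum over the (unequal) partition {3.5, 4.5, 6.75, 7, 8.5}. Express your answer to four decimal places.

0.4697

Subinterval widths: 1, 2.25, 0.25, 1.5.
Right endpoints: 4.5, 6.75, 7, 8.5.
f(4.5) = 2/17, f(6.75) = 4/43, f(7) = 1/11, f(8.5) = 0.08.
Sum = Σ Δx_i · f(x_i).
Sum ≈ 0.4697.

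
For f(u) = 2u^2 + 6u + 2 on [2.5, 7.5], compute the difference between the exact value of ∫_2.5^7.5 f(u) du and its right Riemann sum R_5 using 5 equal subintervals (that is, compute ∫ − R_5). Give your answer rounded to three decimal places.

Exact integral: ∫_2.5^7.5 f(u) du ≈ 430.83333.
R_5 = 497.5.
Error ≈ 430.83333 − 497.5 ≈ -66.667.

-66.667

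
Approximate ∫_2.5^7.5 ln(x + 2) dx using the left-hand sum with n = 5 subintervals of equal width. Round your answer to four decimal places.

Δx = (7.5 − 2.5)/5 = 1.
Left endpoints: 2.5, 3.5, 4.5, 5.5, 6.5.
f(2.5) ≈ 1.5041, f(3.5) ≈ 1.7047, f(4.5) ≈ 1.8718, f(5.5) ≈ 2.0149, f(6.5) ≈ 2.1401.
Sum = Δx · [f(2.5) + f(3.5) + f(4.5) + f(5.5) + f(6.5)].
Sum ≈ 9.2356.

9.2356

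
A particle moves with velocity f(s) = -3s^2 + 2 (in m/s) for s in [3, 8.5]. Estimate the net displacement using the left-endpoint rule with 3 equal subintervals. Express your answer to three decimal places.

-411.431

Δs = (8.5 − 3)/3 = 11/6.
Left endpoints: 3, 29/6, 20/3.
f(3) = -25, f(29/6) = -817/12, f(20/3) = -394/3.
Sum = Δs · [f(3) + f(29/6) + f(20/3)].
Sum ≈ -411.431.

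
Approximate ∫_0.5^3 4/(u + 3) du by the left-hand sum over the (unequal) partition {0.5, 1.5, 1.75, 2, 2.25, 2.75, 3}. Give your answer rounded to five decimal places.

2.33047

Subinterval widths: 1, 0.25, 0.25, 0.25, 0.5, 0.25.
Left endpoints: 0.5, 1.5, 1.75, 2, 2.25, 2.75.
f(0.5) = 8/7, f(1.5) = 8/9, f(1.75) = 16/19, f(2) = 0.8, f(2.25) = 16/21, f(2.75) = 16/23.
Sum = Σ Δu_i · f(u_i).
Sum ≈ 2.33047.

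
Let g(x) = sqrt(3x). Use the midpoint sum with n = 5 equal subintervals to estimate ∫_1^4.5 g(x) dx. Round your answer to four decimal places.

9.8772

Δx = (4.5 − 1)/5 = 0.7.
Midpoints: 1.35, 2.05, 2.75, 3.45, 4.15.
g(1.35) ≈ 2.0125, g(2.05) ≈ 2.4799, g(2.75) ≈ 2.8723, g(3.45) ≈ 3.2171, g(4.15) ≈ 3.5285.
Sum = Δx · [g(1.35) + g(2.05) + g(2.75) + g(3.45) + g(4.15)].
Sum ≈ 9.8772.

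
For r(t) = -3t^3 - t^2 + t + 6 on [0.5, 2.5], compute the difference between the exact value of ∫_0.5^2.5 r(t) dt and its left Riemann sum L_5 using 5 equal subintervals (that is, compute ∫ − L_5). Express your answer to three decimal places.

Exact integral: ∫_0.5^2.5 r(t) dt ≈ -19.41667.
L_5 = -10.09.
Error ≈ -19.41667 − (-10.09) ≈ -9.327.

-9.327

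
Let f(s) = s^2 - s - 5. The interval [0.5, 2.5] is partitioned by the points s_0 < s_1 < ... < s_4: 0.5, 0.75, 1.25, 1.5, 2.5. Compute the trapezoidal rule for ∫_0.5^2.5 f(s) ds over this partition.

Subinterval widths: 0.25, 0.5, 0.25, 1.
f(0.5) = -5.25, f(0.75) = -5.1875, f(1.25) = -4.6875, f(1.5) = -4.25, f(2.5) = -1.25.
On each subinterval the trapezoid contributes (Δs_i/2)·[f(s_{i-1}) + f(s_i)].
Sum = -7.640625.

-7.640625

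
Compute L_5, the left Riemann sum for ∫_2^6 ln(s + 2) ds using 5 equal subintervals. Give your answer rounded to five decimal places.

Δs = (6 − 2)/5 = 0.8.
Left endpoints: 2, 2.8, 3.6, 4.4, 5.2.
f(2) ≈ 1.38629, f(2.8) ≈ 1.56862, f(3.6) ≈ 1.72277, f(4.4) ≈ 1.85630, f(5.2) ≈ 1.97408.
Sum = Δs · [f(2) + f(2.8) + f(3.6) + f(4.4) + f(5.2)].
Sum ≈ 6.80644.

6.80644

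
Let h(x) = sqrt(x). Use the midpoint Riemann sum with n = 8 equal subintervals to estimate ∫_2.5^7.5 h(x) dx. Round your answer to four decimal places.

11.0600

Δx = (7.5 − 2.5)/8 = 0.625.
Midpoints: 2.8125, 3.4375, 4.0625, 4.6875, 5.3125, 5.9375, 6.5625, 7.1875.
h(2.8125) ≈ 1.6771, h(3.4375) ≈ 1.8540, h(4.0625) ≈ 2.0156, h(4.6875) ≈ 2.1651, h(5.3125) ≈ 2.3049, h(5.9375) ≈ 2.4367, h(6.5625) ≈ 2.5617, h(7.1875) ≈ 2.6810.
Sum = Δx · [h(2.8125) + h(3.4375) + h(4.0625) + ...].
Sum ≈ 11.0600.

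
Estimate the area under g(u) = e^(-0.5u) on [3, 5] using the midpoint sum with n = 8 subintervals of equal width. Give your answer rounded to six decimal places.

0.281907

Δu = (5 − 3)/8 = 0.25.
Midpoints: 3.125, 3.375, 3.625, 3.875, 4.125, 4.375, 4.625, 4.875.
g(3.125) ≈ 0.209611, g(3.375) ≈ 0.184981, g(3.625) ≈ 0.163246, g(3.875) ≈ 0.144064, g(4.125) ≈ 0.127136, g(4.375) ≈ 0.112197, g(4.625) ≈ 0.099013, g(4.875) ≈ 0.087379.
Sum = Δu · [g(3.125) + g(3.375) + g(3.625) + ...].
Sum ≈ 0.281907.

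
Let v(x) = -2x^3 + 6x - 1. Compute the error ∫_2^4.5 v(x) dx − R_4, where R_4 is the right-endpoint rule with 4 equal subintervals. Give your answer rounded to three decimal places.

Exact integral: ∫_2^4.5 v(x) dx = -150.78125.
R_4 ≈ -201.22070.
Error ≈ -150.78125 − (-201.22070) ≈ 50.439.

50.439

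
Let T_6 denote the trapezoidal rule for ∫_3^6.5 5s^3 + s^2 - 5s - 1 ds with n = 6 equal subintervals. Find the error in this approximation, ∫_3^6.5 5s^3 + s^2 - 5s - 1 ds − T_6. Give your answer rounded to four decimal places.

-14.3413

Exact integral: ∫_3^6.5 f(s) ds ≈ 2125.994792.
T_6 ≈ 2140.336082.
Error ≈ 2125.994792 − 2140.336082 ≈ -14.3413.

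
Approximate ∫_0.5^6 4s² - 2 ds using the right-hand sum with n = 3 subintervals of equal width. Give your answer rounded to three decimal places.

420.241

Δs = (6 − 0.5)/3 = 11/6.
Right endpoints: 7/3, 25/6, 6.
f(7/3) = 178/9, f(25/6) = 607/9, f(6) = 142.
Sum = Δs · [f(7/3) + f(25/6) + f(6)].
Sum ≈ 420.241.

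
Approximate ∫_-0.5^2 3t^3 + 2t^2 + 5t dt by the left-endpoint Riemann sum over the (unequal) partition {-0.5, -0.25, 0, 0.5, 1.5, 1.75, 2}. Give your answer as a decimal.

15.7578125

Subinterval widths: 0.25, 0.25, 0.5, 1, 0.25, 0.25.
Left endpoints: -0.5, -0.25, 0, 0.5, 1.5, 1.75.
f(-0.5) = -2.375, f(-0.25) = -1.171875, f(0) = 0, f(0.5) = 3.375, f(1.5) = 22.125, f(1.75) = 30.953125.
Sum = Σ Δt_i · f(t_i).
Sum = 15.7578125.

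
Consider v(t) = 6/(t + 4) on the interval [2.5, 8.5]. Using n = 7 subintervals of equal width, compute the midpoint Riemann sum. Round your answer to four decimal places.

Δt = (8.5 − 2.5)/7 = 6/7.
Midpoints: 41/14, 53/14, 65/14, 5.5, 89/14, 101/14, 113/14.
v(41/14) = 84/97, v(53/14) = 84/109, v(65/14) = 84/121, v(5.5) = 12/19, v(89/14) = 84/145, v(101/14) = 84/157, v(113/14) = 84/169.
Sum = Δt · [v(41/14) + v(53/14) + v(65/14) + ...].
Sum ≈ 3.9204.

3.9204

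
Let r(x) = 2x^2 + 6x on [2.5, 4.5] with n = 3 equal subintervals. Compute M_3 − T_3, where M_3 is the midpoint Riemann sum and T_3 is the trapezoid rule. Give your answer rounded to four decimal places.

M_3 ≈ 92.185185.
T_3 ≈ 92.629630.
M_3 − T_3 ≈ -0.4444.

-0.4444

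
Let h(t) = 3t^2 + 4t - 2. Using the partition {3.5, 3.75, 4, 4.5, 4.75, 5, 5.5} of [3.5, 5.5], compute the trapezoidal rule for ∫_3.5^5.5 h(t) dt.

Subinterval widths: 0.25, 0.25, 0.5, 0.25, 0.25, 0.5.
h(3.5) = 48.75, h(3.75) = 55.1875, h(4) = 62, h(4.5) = 76.75, h(4.75) = 84.6875, h(5) = 93, h(5.5) = 110.75.
On each subinterval the trapezoid contributes (Δt_i/2)·[h(t_{i-1}) + h(t_i)].
Sum = 155.65625.

155.65625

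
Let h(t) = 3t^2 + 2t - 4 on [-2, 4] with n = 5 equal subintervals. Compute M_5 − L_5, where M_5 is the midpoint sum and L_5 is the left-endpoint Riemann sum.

22.32

M_5 = 57.84.
L_5 = 35.52.
M_5 − L_5 = 22.32.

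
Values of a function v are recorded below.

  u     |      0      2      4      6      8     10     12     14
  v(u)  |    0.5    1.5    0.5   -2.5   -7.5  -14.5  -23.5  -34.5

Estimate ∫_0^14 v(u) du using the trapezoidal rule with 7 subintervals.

Δu = 2.
T_7 = (2/2)·[0.5 + 2·1.5 + 2·0.5 + 2·(-2.5) + 2·(-7.5) + 2·(-14.5) + 2·(-23.5) + (-34.5)] = -126.

-126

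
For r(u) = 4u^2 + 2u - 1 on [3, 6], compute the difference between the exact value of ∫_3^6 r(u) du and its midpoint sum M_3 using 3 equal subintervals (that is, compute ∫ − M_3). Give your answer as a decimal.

Exact integral: ∫_3^6 r(u) du = 276.
M_3 = 275.
Error = 276 − 275 = 1.

1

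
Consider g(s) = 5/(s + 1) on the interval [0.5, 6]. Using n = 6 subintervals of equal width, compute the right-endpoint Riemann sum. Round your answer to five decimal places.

Δs = (6 − 0.5)/6 = 11/12.
Right endpoints: 17/12, 7/3, 3.25, 25/6, 61/12, 6.
g(17/12) = 60/29, g(7/3) = 1.5, g(3.25) = 20/17, g(25/6) = 30/31, g(61/12) = 60/73, g(6) = 5/7.
Sum = Δs · [g(17/12) + g(7/3) + g(3.25) + ...].
Sum ≈ 6.64527.

6.64527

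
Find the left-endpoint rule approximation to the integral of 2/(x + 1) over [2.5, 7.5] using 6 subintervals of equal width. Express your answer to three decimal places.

Δx = (7.5 − 2.5)/6 = 5/6.
Left endpoints: 2.5, 10/3, 25/6, 5, 35/6, 20/3.
f(2.5) = 4/7, f(10/3) = 6/13, f(25/6) = 12/31, f(5) = 1/3, f(35/6) = 12/41, f(20/3) = 6/23.
Sum = Δx · [f(2.5) + f(10/3) + f(25/6) + ...].
Sum ≈ 1.922.

1.922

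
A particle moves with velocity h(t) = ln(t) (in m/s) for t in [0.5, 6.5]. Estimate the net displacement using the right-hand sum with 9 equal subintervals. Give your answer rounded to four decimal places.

7.3031

Δt = (6.5 − 0.5)/9 = 2/3.
Right endpoints: 7/6, 11/6, 2.5, 19/6, 23/6, 4.5, 31/6, 35/6, 6.5.
h(7/6) ≈ 0.1542, h(11/6) ≈ 0.6061, h(2.5) ≈ 0.9163, h(19/6) ≈ 1.1527, h(23/6) ≈ 1.3437, h(4.5) ≈ 1.5041, h(31/6) ≈ 1.6422, h(35/6) ≈ 1.7636, h(6.5) ≈ 1.8718.
Sum = Δt · [h(7/6) + h(11/6) + h(2.5) + ...].
Sum ≈ 7.3031.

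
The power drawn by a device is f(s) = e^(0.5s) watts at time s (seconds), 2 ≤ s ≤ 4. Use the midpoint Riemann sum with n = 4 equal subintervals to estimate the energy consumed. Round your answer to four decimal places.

9.3173

Δs = (4 − 2)/4 = 0.5.
Midpoints: 2.25, 2.75, 3.25, 3.75.
f(2.25) ≈ 3.0802, f(2.75) ≈ 3.9551, f(3.25) ≈ 5.0784, f(3.75) ≈ 6.5208.
Sum = Δs · [f(2.25) + f(2.75) + f(3.25) + f(3.75)].
Sum ≈ 9.3173.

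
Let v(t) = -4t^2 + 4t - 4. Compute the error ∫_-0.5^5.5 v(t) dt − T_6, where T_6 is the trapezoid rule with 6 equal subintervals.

Exact integral: ∫_-0.5^5.5 v(t) dt = -186.
T_6 = -190.
Error = -186 − (-190) = 4.

4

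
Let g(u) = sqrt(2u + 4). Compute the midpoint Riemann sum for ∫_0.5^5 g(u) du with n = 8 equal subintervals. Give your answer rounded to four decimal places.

13.7367

Δu = (5 − 0.5)/8 = 0.5625.
Midpoints: 0.78125, 1.34375, 1.90625, 2.46875, 3.03125, 3.59375, 4.15625, 4.71875.
g(0.78125) ≈ 2.3585, g(1.34375) ≈ 2.5860, g(1.90625) ≈ 2.7951, g(2.46875) ≈ 2.9896, g(3.03125) ≈ 3.1721, g(3.59375) ≈ 3.3448, g(4.15625) ≈ 3.5089, g(4.71875) ≈ 3.6657.
Sum = Δu · [g(0.78125) + g(1.34375) + g(1.90625) + ...].
Sum ≈ 13.7367.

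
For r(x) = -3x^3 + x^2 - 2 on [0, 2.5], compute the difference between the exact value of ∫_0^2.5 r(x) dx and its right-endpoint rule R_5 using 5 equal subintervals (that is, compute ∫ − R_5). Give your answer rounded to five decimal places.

11.22396

Exact integral: ∫_0^2.5 r(x) dx ≈ -29.0885417.
R_5 = -40.3125.
Error ≈ -29.0885417 − (-40.3125) ≈ 11.22396.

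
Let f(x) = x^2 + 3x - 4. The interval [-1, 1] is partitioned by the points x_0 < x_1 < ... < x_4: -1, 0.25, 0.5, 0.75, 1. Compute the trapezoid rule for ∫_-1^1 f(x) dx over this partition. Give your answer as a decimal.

-7

Subinterval widths: 1.25, 0.25, 0.25, 0.25.
f(-1) = -6, f(0.25) = -3.1875, f(0.5) = -2.25, f(0.75) = -1.1875, f(1) = 0.
On each subinterval the trapezoid contributes (Δx_i/2)·[f(x_{i-1}) + f(x_i)].
Sum = -7.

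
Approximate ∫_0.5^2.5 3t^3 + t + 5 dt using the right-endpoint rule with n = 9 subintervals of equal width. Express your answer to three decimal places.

47.861

Δt = (2.5 − 0.5)/9 = 2/9.
Right endpoints: 13/18, 17/18, 7/6, 25/18, 29/18, 11/6, 37/18, 41/18, 2.5.
f(13/18) = 13321/1944, f(17/18) = 16469/1944, f(7/6) = 787/72, f(25/18) = 28045/1944, f(29/18) = 37241/1944, f(11/6) = 1823/72, f(37/18) = 64369/1944, f(41/18) = 83069/1944, f(2.5) = 54.375.
Sum = Δt · [f(13/18) + f(17/18) + f(7/6) + ...].
Sum ≈ 47.861.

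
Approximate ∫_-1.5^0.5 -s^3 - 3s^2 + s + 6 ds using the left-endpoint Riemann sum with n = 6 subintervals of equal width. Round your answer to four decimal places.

Δs = (0.5 − (-1.5))/6 = 1/3.
Left endpoints: -1.5, -7/6, -5/6, -0.5, -1/6, 1/6.
f(-1.5) = 1.125, f(-7/6) = 505/216, f(-5/6) = 791/216, f(-0.5) = 4.875, f(-1/6) = 1243/216, f(1/6) = 1313/216.
Sum = Δs · [f(-1.5) + f(-7/6) + f(-5/6) + ...].
Sum ≈ 7.9444.

7.9444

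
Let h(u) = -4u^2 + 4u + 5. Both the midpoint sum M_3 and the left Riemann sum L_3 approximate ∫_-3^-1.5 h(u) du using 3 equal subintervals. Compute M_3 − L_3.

8.625

M_3 = -37.375.
L_3 = -46.
M_3 − L_3 = 8.625.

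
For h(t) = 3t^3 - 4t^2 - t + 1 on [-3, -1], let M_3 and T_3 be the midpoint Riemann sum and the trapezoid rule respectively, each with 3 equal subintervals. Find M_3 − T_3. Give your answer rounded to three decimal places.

4.889

M_3 ≈ -87.03704.
T_3 ≈ -91.92593.
M_3 − T_3 ≈ 4.889.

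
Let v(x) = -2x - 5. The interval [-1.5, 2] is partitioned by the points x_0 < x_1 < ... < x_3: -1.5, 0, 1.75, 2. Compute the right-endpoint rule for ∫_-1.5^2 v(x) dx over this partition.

-24.625

Subinterval widths: 1.5, 1.75, 0.25.
Right endpoints: 0, 1.75, 2.
v(0) = -5, v(1.75) = -8.5, v(2) = -9.
Sum = Σ Δx_i · v(x_i).
Sum = -24.625.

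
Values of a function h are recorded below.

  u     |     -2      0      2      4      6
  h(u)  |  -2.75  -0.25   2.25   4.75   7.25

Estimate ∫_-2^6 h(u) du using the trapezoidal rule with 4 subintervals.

18

Δu = 2.
T_4 = (2/2)·[(-2.75) + 2·(-0.25) + 2·2.25 + 2·4.75 + 7.25] = 18.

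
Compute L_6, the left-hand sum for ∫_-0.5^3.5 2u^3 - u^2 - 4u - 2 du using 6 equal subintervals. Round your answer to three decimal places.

11.704

Δu = (3.5 − (-0.5))/6 = 2/3.
Left endpoints: -0.5, 1/6, 5/6, 1.5, 13/6, 17/6.
f(-0.5) = -0.5, f(1/6) = -145/54, f(5/6) = -263/54, f(1.5) = -3.5, f(13/6) = 269/54, f(17/6) = 1303/54.
Sum = Δu · [f(-0.5) + f(1/6) + f(5/6) + ...].
Sum ≈ 11.704.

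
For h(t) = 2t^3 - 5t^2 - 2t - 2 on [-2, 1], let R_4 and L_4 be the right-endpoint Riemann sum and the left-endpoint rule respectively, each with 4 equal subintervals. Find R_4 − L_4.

R_4 = -17.625.
L_4 = -37.875.
R_4 − L_4 = 20.25.

20.25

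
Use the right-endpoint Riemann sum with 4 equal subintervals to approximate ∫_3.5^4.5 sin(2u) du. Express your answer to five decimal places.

0.78449

Δu = (4.5 − 3.5)/4 = 0.25.
Right endpoints: 3.75, 4, 4.25, 4.5.
f(3.75) ≈ 0.93800, f(4) ≈ 0.98936, f(4.25) ≈ 0.79849, f(4.5) ≈ 0.41212.
Sum = Δu · [f(3.75) + f(4) + f(4.25) + f(4.5)].
Sum ≈ 0.78449.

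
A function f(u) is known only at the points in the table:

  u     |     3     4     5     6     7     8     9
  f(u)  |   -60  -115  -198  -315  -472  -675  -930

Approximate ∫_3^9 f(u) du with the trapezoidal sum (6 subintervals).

-2270

Δu = 1.
T_6 = (1/2)·[(-60) + 2·(-115) + 2·(-198) + 2·(-315) + 2·(-472) + 2·(-675) + (-930)] = -2270.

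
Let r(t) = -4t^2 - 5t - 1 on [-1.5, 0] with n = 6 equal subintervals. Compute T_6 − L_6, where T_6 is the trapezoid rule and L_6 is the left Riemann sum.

0.1875

T_6 = -0.4375.
L_6 = -0.625.
T_6 − L_6 = 0.1875.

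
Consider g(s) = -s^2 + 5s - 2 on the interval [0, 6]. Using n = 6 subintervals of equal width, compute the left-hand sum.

Δs = (6 − 0)/6 = 1.
Left endpoints: 0, 1, 2, 3, 4, 5.
g(0) = -2, g(1) = 2, g(2) = 4, g(3) = 4, g(4) = 2, g(5) = -2.
Sum = Δs · [g(0) + g(1) + g(2) + ...].
Sum = 8.

8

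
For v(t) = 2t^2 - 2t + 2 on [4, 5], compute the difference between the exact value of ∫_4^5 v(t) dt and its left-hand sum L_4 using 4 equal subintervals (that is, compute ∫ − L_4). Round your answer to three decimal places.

1.979

Exact integral: ∫_4^5 v(t) dt ≈ 33.66667.
L_4 = 31.6875.
Error ≈ 33.66667 − 31.6875 ≈ 1.979.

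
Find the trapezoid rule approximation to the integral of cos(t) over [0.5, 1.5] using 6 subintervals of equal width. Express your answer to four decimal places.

Δt = (1.5 − 0.5)/6 = 1/6.
f(0.5) ≈ 0.8776, f(2/3) ≈ 0.7859, f(5/6) ≈ 0.6724, f(1) ≈ 0.5403, f(7/6) ≈ 0.3932, f(4/3) ≈ 0.2352, f(1.5) ≈ 0.0707.
T_6 = (Δt/2)·[f(t_0) + 2f(t_1) + ... + 2f(t_{5}) + f(t_6)].
Sum ≈ 0.5169.

0.5169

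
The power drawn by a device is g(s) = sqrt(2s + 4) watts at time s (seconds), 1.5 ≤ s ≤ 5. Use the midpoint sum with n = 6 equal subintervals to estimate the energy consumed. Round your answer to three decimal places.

11.289

Δs = (5 − 1.5)/6 = 7/12.
Midpoints: 43/24, 2.375, 71/24, 85/24, 4.125, 113/24.
g(43/24) ≈ 2.754, g(2.375) ≈ 2.958, g(71/24) ≈ 3.149, g(85/24) ≈ 3.329, g(4.125) ≈ 3.500, g(113/24) ≈ 3.663.
Sum = Δs · [g(43/24) + g(2.375) + g(71/24) + ...].
Sum ≈ 11.289.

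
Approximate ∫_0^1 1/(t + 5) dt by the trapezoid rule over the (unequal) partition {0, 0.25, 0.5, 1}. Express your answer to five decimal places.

Subinterval widths: 0.25, 0.25, 0.5.
f(0) = 0.2, f(0.25) = 4/21, f(0.5) = 2/11, f(1) = 1/6.
On each subinterval the trapezoid contributes (Δt_i/2)·[f(t_{i-1}) + f(t_i)].
Sum ≈ 0.18247.

0.18247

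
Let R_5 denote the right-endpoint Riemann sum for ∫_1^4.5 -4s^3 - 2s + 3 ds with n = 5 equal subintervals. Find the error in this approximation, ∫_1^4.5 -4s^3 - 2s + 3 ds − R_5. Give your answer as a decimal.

138.0575

Exact integral: ∫_1^4.5 f(s) ds = -417.8125.
R_5 = -555.87.
Error = -417.8125 − (-555.87) = 138.0575.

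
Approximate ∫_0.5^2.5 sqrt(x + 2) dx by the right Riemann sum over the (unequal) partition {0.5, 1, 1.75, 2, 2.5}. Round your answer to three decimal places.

Subinterval widths: 0.5, 0.75, 0.25, 0.5.
Right endpoints: 1, 1.75, 2, 2.5.
f(1) ≈ 1.732, f(1.75) ≈ 1.936, f(2) ≈ 2.000, f(2.5) ≈ 2.121.
Sum = Σ Δx_i · f(x_i).
Sum ≈ 3.879.

3.879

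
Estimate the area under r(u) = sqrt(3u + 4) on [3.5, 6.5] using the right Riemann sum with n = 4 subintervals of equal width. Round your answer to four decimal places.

13.4318

Δu = (6.5 − 3.5)/4 = 0.75.
Right endpoints: 4.25, 5, 5.75, 6.5.
r(4.25) ≈ 4.0927, r(5) ≈ 4.3589, r(5.75) ≈ 4.6098, r(6.5) ≈ 4.8477.
Sum = Δu · [r(4.25) + r(5) + r(5.75) + r(6.5)].
Sum ≈ 13.4318.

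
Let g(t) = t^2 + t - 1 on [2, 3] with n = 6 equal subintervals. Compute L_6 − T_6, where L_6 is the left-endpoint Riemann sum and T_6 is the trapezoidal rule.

-0.5

L_6 ≈ 7.337963.
T_6 ≈ 7.837963.
L_6 − T_6 = -0.5.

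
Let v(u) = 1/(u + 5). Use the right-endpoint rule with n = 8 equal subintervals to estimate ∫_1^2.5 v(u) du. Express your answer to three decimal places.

0.220

Δu = (2.5 − 1)/8 = 0.1875.
Right endpoints: 1.1875, 1.375, 1.5625, 1.75, 1.9375, 2.125, 2.3125, 2.5.
v(1.1875) = 16/99, v(1.375) = 8/51, v(1.5625) = 16/105, v(1.75) = 4/27, v(1.9375) = 16/111, v(2.125) = 8/57, v(2.3125) = 16/117, v(2.5) = 2/15.
Sum = Δu · [v(1.1875) + v(1.375) + v(1.5625) + ...].
Sum ≈ 0.220.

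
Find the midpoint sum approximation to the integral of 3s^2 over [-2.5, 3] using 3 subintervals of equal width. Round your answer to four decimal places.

Δs = (3 − (-2.5))/3 = 11/6.
Midpoints: -19/12, 0.25, 25/12.
f(-19/12) = 361/48, f(0.25) = 0.1875, f(25/12) = 625/48.
Sum = Δs · [f(-19/12) + f(0.25) + f(25/12)].
Sum ≈ 38.0035.

38.0035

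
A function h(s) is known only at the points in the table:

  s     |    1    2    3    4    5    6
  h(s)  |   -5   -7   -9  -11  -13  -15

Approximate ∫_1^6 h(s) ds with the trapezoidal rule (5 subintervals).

Δs = 1.
T_5 = (1/2)·[(-5) + 2·(-7) + 2·(-9) + 2·(-11) + 2·(-13) + (-15)] = -50.

-50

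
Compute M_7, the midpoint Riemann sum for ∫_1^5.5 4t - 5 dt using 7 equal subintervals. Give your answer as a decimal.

Δt = (5.5 − 1)/7 = 9/14.
Midpoints: 37/28, 55/28, 73/28, 3.25, 109/28, 127/28, 145/28.
f(37/28) = 2/7, f(55/28) = 20/7, f(73/28) = 38/7, f(3.25) = 8, f(109/28) = 74/7, f(127/28) = 92/7, f(145/28) = 110/7.
Sum = Δt · [f(37/28) + f(55/28) + f(73/28) + ...].
Sum = 36.

36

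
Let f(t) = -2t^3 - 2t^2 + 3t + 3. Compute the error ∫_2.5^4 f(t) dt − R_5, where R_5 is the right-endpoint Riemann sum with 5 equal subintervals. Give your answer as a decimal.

Exact integral: ∫_2.5^4 f(t) dt = -121.59375.
R_5 = -138.84.
Error = -121.59375 − (-138.84) = 17.24625.

17.24625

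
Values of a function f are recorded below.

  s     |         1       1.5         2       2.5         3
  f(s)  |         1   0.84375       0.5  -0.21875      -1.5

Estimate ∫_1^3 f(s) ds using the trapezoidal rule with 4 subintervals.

0.4375

Δs = 0.5.
T_4 = (0.5/2)·[1 + 2·0.84375 + 2·0.5 + 2·(-0.21875) + (-1.5)] = 0.4375.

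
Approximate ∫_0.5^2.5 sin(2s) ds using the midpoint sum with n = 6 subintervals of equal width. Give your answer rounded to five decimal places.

0.13073

Δs = (2.5 − 0.5)/6 = 1/3.
Midpoints: 2/3, 1, 4/3, 5/3, 2, 7/3.
f(2/3) ≈ 0.97194, f(1) ≈ 0.90930, f(4/3) ≈ 0.45727, f(5/3) ≈ -0.19057, f(2) ≈ -0.75680, f(7/3) ≈ -0.99895.
Sum = Δs · [f(2/3) + f(1) + f(4/3) + ...].
Sum ≈ 0.13073.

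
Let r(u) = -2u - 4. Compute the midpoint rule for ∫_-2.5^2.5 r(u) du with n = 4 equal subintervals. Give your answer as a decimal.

Δu = (2.5 − (-2.5))/4 = 1.25.
Midpoints: -1.875, -0.625, 0.625, 1.875.
r(-1.875) = -0.25, r(-0.625) = -2.75, r(0.625) = -5.25, r(1.875) = -7.75.
Sum = Δu · [r(-1.875) + r(-0.625) + r(0.625) + r(1.875)].
Sum = -20.

-20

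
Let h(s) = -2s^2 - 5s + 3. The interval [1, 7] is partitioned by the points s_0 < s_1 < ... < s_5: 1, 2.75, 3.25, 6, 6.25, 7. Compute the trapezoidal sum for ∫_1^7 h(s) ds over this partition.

Subinterval widths: 1.75, 0.5, 2.75, 0.25, 0.75.
h(1) = -4, h(2.75) = -25.875, h(3.25) = -34.375, h(6) = -99, h(6.25) = -106.375, h(7) = -130.
On each subinterval the trapezoid contributes (Δs_i/2)·[h(s_{i-1}) + h(s_i)].
Sum = -338.90625.

-338.90625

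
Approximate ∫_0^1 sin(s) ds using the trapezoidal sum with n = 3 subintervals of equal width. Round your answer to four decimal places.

Δs = (1 − 0)/3 = 1/3.
f(0) ≈ 0.0000, f(1/3) ≈ 0.3272, f(2/3) ≈ 0.6184, f(1) ≈ 0.8415.
T_3 = (Δs/2)·[f(s_0) + 2f(s_1) + 2f(s_2) + f(s_3)].
Sum ≈ 0.4554.

0.4554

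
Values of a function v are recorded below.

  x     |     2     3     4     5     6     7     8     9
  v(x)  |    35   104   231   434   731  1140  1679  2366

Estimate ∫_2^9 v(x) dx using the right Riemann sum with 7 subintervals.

6685

Δx = 1.
Sum = 1·[104 + 231 + 434 + 731 + 1140 + 1679 + 2366] = 6685.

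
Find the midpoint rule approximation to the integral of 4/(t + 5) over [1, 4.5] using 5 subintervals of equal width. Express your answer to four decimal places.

1.8368

Δt = (4.5 − 1)/5 = 0.7.
Midpoints: 1.35, 2.05, 2.75, 3.45, 4.15.
f(1.35) = 80/127, f(2.05) = 80/141, f(2.75) = 16/31, f(3.45) = 80/169, f(4.15) = 80/183.
Sum = Δt · [f(1.35) + f(2.05) + f(2.75) + f(3.45) + f(4.15)].
Sum ≈ 1.8368.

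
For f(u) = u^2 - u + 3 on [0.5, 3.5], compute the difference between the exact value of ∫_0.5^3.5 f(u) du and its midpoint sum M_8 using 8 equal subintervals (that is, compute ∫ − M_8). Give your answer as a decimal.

0.03515625

Exact integral: ∫_0.5^3.5 f(u) du = 17.25.
M_8 = 17.21484375.
Error = 17.25 − 17.21484375 = 0.03515625.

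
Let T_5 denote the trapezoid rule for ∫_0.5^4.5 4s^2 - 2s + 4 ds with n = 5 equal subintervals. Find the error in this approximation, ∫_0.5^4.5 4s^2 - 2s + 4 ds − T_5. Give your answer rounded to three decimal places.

Exact integral: ∫_0.5^4.5 f(s) ds ≈ 117.33333.
T_5 = 119.04.
Error ≈ 117.33333 − 119.04 ≈ -1.707.

-1.707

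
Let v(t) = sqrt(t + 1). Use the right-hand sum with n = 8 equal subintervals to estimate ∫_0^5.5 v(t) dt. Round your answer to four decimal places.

10.9020

Δt = (5.5 − 0)/8 = 0.6875.
Right endpoints: 0.6875, 1.375, 2.0625, 2.75, 3.4375, 4.125, 4.8125, 5.5.
v(0.6875) ≈ 1.2990, v(1.375) ≈ 1.5411, v(2.0625) ≈ 1.7500, v(2.75) ≈ 1.9365, v(3.4375) ≈ 2.1065, v(4.125) ≈ 2.2638, v(4.8125) ≈ 2.4109, v(5.5) ≈ 2.5495.
Sum = Δt · [v(0.6875) + v(1.375) + v(2.0625) + ...].
Sum ≈ 10.9020.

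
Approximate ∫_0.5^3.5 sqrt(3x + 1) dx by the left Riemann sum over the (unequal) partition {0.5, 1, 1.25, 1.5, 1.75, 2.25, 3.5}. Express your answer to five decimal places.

Subinterval widths: 0.5, 0.25, 0.25, 0.25, 0.5, 1.25.
Left endpoints: 0.5, 1, 1.25, 1.5, 1.75, 2.25.
f(0.5) ≈ 1.58114, f(1) ≈ 2.00000, f(1.25) ≈ 2.17945, f(1.5) ≈ 2.34521, f(1.75) ≈ 2.50000, f(2.25) ≈ 2.78388.
Sum = Σ Δx_i · f(x_i).
Sum ≈ 7.15159.

7.15159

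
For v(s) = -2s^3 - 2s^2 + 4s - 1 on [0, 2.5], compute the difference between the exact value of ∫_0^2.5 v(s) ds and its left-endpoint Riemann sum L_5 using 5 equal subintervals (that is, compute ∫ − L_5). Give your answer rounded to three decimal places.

Exact integral: ∫_0^2.5 v(s) ds ≈ -19.94792.
L_5 = -12.5.
Error ≈ -19.94792 − (-12.5) ≈ -7.448.

-7.448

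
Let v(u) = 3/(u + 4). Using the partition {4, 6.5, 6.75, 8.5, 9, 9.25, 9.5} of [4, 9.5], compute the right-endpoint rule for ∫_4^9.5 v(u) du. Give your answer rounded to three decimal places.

Subinterval widths: 2.5, 0.25, 1.75, 0.5, 0.25, 0.25.
Right endpoints: 6.5, 6.75, 8.5, 9, 9.25, 9.5.
v(6.5) = 2/7, v(6.75) = 12/43, v(8.5) = 0.24, v(9) = 3/13, v(9.25) = 12/53, v(9.5) = 2/9.
Sum = Σ Δu_i · v(u_i).
Sum ≈ 1.432.

1.432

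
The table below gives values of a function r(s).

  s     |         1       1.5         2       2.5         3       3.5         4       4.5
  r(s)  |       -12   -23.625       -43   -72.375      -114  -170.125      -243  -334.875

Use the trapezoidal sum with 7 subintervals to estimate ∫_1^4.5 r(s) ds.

Δs = 0.5.
T_7 = (0.5/2)·[(-12) + 2·(-23.625) + 2·(-43) + 2·(-72.375) + 2·(-114) + 2·(-170.125) + 2·(-243) + (-334.875)] = -419.78125.

-419.78125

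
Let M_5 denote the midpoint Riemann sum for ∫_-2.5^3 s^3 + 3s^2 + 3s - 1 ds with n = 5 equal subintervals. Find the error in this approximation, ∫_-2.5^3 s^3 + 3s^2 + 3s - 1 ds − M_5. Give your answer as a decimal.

2.0796875

Exact integral: ∫_-2.5^3 f(s) ds = 51.734375.
M_5 = 49.6546875.
Error = 51.734375 − 49.6546875 = 2.0796875.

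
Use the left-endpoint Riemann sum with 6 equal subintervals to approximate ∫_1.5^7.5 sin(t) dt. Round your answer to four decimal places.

-0.2228

Δt = (7.5 − 1.5)/6 = 1.
Left endpoints: 1.5, 2.5, 3.5, 4.5, 5.5, 6.5.
f(1.5) ≈ 0.9975, f(2.5) ≈ 0.5985, f(3.5) ≈ -0.3508, f(4.5) ≈ -0.9775, f(5.5) ≈ -0.7055, f(6.5) ≈ 0.2151.
Sum = Δt · [f(1.5) + f(2.5) + f(3.5) + ...].
Sum ≈ -0.2228.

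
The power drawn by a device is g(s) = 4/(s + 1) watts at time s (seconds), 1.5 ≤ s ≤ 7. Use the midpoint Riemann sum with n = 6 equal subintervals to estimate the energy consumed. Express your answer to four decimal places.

4.6329

Δs = (7 − 1.5)/6 = 11/12.
Midpoints: 47/24, 2.875, 91/24, 113/24, 5.625, 157/24.
g(47/24) = 96/71, g(2.875) = 32/31, g(91/24) = 96/115, g(113/24) = 96/137, g(5.625) = 32/53, g(157/24) = 96/181.
Sum = Δs · [g(47/24) + g(2.875) + g(91/24) + ...].
Sum ≈ 4.6329.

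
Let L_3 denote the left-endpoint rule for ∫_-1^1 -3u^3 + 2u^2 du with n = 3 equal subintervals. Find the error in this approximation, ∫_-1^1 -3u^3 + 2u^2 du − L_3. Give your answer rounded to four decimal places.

-2.2963

Exact integral: ∫_-1^1 f(u) du ≈ 1.333333.
L_3 ≈ 3.629630.
Error ≈ 1.333333 − 3.629630 ≈ -2.2963.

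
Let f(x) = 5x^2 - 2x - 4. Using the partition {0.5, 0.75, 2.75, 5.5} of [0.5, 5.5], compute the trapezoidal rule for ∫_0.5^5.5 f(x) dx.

Subinterval widths: 0.25, 2, 2.75.
f(0.5) = -3.75, f(0.75) = -2.6875, f(2.75) = 28.3125, f(5.5) = 136.25.
On each subinterval the trapezoid contributes (Δx_i/2)·[f(x_{i-1}) + f(x_i)].
Sum = 251.09375.

251.09375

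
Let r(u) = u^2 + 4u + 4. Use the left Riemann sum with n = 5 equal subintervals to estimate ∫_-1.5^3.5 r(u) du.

Δu = (3.5 − (-1.5))/5 = 1.
Left endpoints: -1.5, -0.5, 0.5, 1.5, 2.5.
r(-1.5) = 0.25, r(-0.5) = 2.25, r(0.5) = 6.25, r(1.5) = 12.25, r(2.5) = 20.25.
Sum = Δu · [r(-1.5) + r(-0.5) + r(0.5) + r(1.5) + r(2.5)].
Sum = 41.25.

41.25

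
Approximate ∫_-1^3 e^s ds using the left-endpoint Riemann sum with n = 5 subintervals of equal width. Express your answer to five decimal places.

Δs = (3 − (-1))/5 = 0.8.
Left endpoints: -1, -0.2, 0.6, 1.4, 2.2.
f(-1) ≈ 0.36788, f(-0.2) ≈ 0.81873, f(0.6) ≈ 1.82212, f(1.4) ≈ 4.05520, f(2.2) ≈ 9.02501.
Sum = Δs · [f(-1) + f(-0.2) + f(0.6) + f(1.4) + f(2.2)].
Sum ≈ 12.87115.

12.87115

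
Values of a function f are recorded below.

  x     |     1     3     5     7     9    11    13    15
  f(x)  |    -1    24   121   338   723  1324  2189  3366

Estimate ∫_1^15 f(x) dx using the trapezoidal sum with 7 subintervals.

Δx = 2.
T_7 = (2/2)·[(-1) + 2·24 + 2·121 + 2·338 + 2·723 + 2·1324 + 2·2189 + 3366] = 12803.

12803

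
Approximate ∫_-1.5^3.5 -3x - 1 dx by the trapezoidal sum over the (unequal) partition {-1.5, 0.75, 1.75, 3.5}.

-20

Subinterval widths: 2.25, 1, 1.75.
f(-1.5) = 3.5, f(0.75) = -3.25, f(1.75) = -6.25, f(3.5) = -11.5.
On each subinterval the trapezoid contributes (Δx_i/2)·[f(x_{i-1}) + f(x_i)].
Sum = -20.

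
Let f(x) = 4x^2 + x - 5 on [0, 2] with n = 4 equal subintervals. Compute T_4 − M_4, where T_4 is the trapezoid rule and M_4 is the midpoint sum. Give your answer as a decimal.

0.5

T_4 = 3.
M_4 = 2.5.
T_4 − M_4 = 0.5.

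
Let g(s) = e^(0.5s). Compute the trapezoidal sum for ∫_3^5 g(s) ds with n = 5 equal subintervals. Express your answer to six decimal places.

15.452914

Δs = (5 − 3)/5 = 0.4.
g(3) ≈ 4.481689, g(3.4) ≈ 5.473947, g(3.8) ≈ 6.685894, g(4.2) ≈ 8.166170, g(4.6) ≈ 9.974182, g(5) ≈ 12.182494.
T_5 = (Δs/2)·[g(s_0) + 2g(s_1) + ... + 2g(s_{4}) + g(s_5)].
Sum ≈ 15.452914.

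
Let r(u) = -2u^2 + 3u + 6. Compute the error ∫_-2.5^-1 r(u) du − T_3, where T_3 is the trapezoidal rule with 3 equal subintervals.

0.125

Exact integral: ∫_-2.5^-1 r(u) du = -8.625.
T_3 = -8.75.
Error = -8.625 − (-8.75) = 0.125.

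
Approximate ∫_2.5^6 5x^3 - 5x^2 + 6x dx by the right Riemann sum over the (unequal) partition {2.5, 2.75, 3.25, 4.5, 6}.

1970.55078125

Subinterval widths: 0.25, 0.5, 1.25, 1.5.
Right endpoints: 2.75, 3.25, 4.5, 6.
f(2.75) = 82.671875, f(3.25) = 138.328125, f(4.5) = 381.375, f(6) = 936.
Sum = Σ Δx_i · f(x_i).
Sum = 1970.55078125.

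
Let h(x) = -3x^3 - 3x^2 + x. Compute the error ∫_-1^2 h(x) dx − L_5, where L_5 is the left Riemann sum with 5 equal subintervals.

Exact integral: ∫_-1^2 h(x) dx = -18.75.
L_5 = -10.2.
Error = -18.75 − (-10.2) = -8.55.

-8.55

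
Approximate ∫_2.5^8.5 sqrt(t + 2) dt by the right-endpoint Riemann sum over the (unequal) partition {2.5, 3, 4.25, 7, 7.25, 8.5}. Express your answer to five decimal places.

Subinterval widths: 0.5, 1.25, 2.75, 0.25, 1.25.
Right endpoints: 3, 4.25, 7, 7.25, 8.5.
f(3) ≈ 2.23607, f(4.25) ≈ 2.50000, f(7) ≈ 3.00000, f(7.25) ≈ 3.04138, f(8.5) ≈ 3.24037.
Sum = Σ Δt_i · f(t_i).
Sum ≈ 17.30384.

17.30384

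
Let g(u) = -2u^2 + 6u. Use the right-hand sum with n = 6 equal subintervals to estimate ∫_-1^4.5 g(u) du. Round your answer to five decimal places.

-7.72801

Δu = (4.5 − (-1))/6 = 11/12.
Right endpoints: -1/12, 5/6, 1.75, 8/3, 43/12, 4.5.
g(-1/12) = -37/72, g(5/6) = 65/18, g(1.75) = 4.375, g(8/3) = 16/9, g(43/12) = -301/72, g(4.5) = -13.5.
Sum = Δu · [g(-1/12) + g(5/6) + g(1.75) + ...].
Sum ≈ -7.72801.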